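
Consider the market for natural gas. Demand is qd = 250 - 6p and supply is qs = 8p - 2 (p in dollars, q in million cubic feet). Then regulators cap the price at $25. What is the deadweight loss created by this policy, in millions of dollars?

0

In a free market, 250 - 6p = 8p - 2 gives the equilibrium p* = 18, q* = 142.
The ceiling of 25 is above the equilibrium price 18, so it is not binding; the market clears at p* = 18, q* = 142.
Since the control does not bind, no trades are prevented and deadweight loss is zero.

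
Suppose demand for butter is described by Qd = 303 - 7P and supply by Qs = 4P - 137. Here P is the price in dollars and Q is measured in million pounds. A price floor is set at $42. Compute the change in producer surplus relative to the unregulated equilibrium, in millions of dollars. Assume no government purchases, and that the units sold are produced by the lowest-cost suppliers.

Without the control the market clears where 303 - 7P = 4P - 137, i.e. P* = 40 and Q* = 23.
Because the floor (42) lies above the market-clearing price, it is binding.
At P = 42: Qd = 303 - 7·42 = 9 and Qs = 4·42 - 137 = 31.
Producer surplus without the control is ½ · (40 - 34.25) · 23 = 66.125.
With the floor, 9 units are sold at 42. The supply price at Q = 9 is 36.5, so PS = ½ · [(42 - 34.25) + (42 - 36.5)] · 9 = 59.625.
Change in producer surplus = 59.625 - 66.125 = -6.5.

-6.5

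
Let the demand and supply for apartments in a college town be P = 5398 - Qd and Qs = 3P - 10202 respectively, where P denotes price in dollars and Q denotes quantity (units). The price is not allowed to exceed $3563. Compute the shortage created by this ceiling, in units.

Rearranging demand gives Qd = 5398 - P. In a free market, 5398 - P = 3P - 10202 gives the equilibrium P* = 3900, Q* = 1498.
Because the ceiling (3563) lies below the market-clearing price, it is binding.
At P = 3563: Qd = 5398 - 3563 = 1835 and Qs = 3·3563 - 10202 = 487.
Shortage = Qd - Qs = 1835 - 487 = 1348.

1348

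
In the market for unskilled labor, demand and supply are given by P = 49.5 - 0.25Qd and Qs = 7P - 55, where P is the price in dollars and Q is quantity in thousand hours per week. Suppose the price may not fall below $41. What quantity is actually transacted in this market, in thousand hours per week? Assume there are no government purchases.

34

Rearranging demand gives Qd = 198 - 4P. Without the control the market clears where 198 - 4P = 7P - 55, i.e. P* = 23 and Q* = 106.
The floor of 41 is above the equilibrium price 23, so it binds.
At P = 41: Qd = 198 - 4·41 = 34 and Qs = 7·41 - 55 = 232.
The quantity actually transacted is the short side, demand: 34.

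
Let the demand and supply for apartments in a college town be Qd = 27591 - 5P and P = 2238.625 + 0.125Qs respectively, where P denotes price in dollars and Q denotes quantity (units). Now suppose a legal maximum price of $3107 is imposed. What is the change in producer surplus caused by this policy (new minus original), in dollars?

Rearranging supply gives Qs = 8P - 17909. In a free market, 27591 - 5P = 8P - 17909 gives the equilibrium P* = 3500, Q* = 10091.
Because the ceiling (3107) lies below the market-clearing price, it is binding.
At P = 3107: Qd = 27591 - 5·3107 = 12056 and Qs = 8·3107 - 17909 = 6947.
Producer surplus without the control is ½ · (3500 - 2238.625) · 10091 = 6364267.5625.
With the ceiling, producers sell 6947 units at 3107, so PS = ½ · (3107 - 2238.625) · 6947 = 3016300.5625.
Change in producer surplus = 3016300.5625 - 6364267.5625 = -3347967.

-3347967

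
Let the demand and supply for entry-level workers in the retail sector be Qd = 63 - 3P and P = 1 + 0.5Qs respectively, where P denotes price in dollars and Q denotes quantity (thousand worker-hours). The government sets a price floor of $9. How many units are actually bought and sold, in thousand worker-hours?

24

Rearranging supply gives Qs = 2P - 2. In a free market, 63 - 3P = 2P - 2 gives the equilibrium P* = 13, Q* = 24.
The floor of 9 is below the equilibrium price 13, so it is not binding; the market clears at P* = 13, Q* = 24.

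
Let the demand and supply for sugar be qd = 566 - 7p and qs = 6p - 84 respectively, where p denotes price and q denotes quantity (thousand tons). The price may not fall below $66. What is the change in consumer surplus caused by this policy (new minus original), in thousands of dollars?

-2560

Setting quantity demanded equal to quantity supplied, 566 - 7p = 6p - 84, gives p* = 50 and q* = 216.
The floor of 66 is above the equilibrium price 50, so it binds.
At p = 66: qd = 566 - 7·66 = 104 and qs = 6·66 - 84 = 312.
Consumer surplus without the control is ½ · (566/7 - 50) · 216 = 23328/7.
With the floor, consumers buy 104 units at 66, so CS = ½ · (566/7 - 66) · 104 = 5408/7.
Change in consumer surplus = 5408/7 - 23328/7 = -2560.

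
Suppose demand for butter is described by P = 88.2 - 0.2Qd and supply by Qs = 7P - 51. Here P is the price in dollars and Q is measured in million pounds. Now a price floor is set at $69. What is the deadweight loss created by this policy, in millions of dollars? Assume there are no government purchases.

3360

Rearranging demand gives Qd = 441 - 5P. Setting quantity demanded equal to quantity supplied, 441 - 5P = 7P - 51, gives P* = 41 and Q* = 236.
Because the floor (69) lies above the market-clearing price, it is binding.
At P = 69: Qd = 441 - 5·69 = 96 and Qs = 7·69 - 51 = 432.
Quantity traded falls to 96. At Q = 96 the demand price is (441 - 96)/5 = 69 and the supply price is (51 + 96)/7 = 21.
Deadweight loss = ½ · (69 - 21) · (236 - 96) = ½ · 48 · 140 = 3360.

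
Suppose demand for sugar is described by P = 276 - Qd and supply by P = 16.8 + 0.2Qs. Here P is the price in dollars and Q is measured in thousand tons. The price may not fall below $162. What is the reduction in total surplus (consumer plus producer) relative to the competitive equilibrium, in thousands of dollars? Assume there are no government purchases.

6242.4

Rearranging demand gives Qd = 276 - P; rearranging supply gives Qs = 5P - 84. In a free market, 276 - P = 5P - 84 gives the equilibrium P* = 60, Q* = 216.
The floor of 162 is above the equilibrium price 60, so it binds.
At P = 162: Qd = 276 - 162 = 114 and Qs = 5·162 - 84 = 726.
Quantity traded falls to 114. At Q = 114 the demand price is 276 - 114 = 162 and the supply price is (84 + 114)/5 = 39.6.
Deadweight loss = ½ · (162 - 39.6) · (216 - 114) = ½ · 122.4 · 102 = 6242.4.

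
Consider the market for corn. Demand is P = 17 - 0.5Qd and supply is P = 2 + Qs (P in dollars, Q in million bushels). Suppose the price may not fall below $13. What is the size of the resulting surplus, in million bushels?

3

Rearranging demand gives Qd = 34 - 2P; rearranging supply gives Qs = P - 2. Setting quantity demanded equal to quantity supplied, 34 - 2P = P - 2, gives P* = 12 and Q* = 10.
The floor of 13 is above the equilibrium price 12, so it binds.
At P = 13: Qd = 34 - 2·13 = 8 and Qs = 13 - 2 = 11.
Surplus = Qs - Qd = 11 - 8 = 3.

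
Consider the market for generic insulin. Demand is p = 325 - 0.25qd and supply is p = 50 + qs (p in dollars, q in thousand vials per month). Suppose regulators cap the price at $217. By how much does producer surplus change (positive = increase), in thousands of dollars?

-10255.5

Rearranging demand gives qd = 1300 - 4p; rearranging supply gives qs = p - 50. Setting quantity demanded equal to quantity supplied, 1300 - 4p = p - 50, gives p* = 270 and q* = 220.
The ceiling of 217 is below the equilibrium price 270, so it binds.
At p = 217: qd = 1300 - 4·217 = 432 and qs = 217 - 50 = 167.
Producer surplus without the control is ½ · (270 - 50) · 220 = 24200.
With the ceiling, producers sell 167 units at 217, so PS = ½ · (217 - 50) · 167 = 13944.5.
Change in producer surplus = 13944.5 - 24200 = -10255.5.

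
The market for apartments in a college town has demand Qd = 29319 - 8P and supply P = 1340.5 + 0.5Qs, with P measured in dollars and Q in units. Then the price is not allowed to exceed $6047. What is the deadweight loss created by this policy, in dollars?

Rearranging supply gives Qs = 2P - 2681. Setting quantity demanded equal to quantity supplied, 29319 - 8P = 2P - 2681, gives P* = 3200 and Q* = 3719.
Since 6047 is above P* = 3200, the ceiling does not bind and the free-market outcome prevails.
Since the control does not bind, no trades are prevented and deadweight loss is zero.

0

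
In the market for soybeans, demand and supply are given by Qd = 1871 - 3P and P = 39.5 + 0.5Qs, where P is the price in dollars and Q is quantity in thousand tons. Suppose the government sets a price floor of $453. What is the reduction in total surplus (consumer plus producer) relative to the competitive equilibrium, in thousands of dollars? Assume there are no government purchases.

14883.75

Rearranging supply gives Qs = 2P - 79. Equilibrium: 1871 - 3P = 2P - 79, so 1950 = 5P and P* = 390, Q* = 701.
Because the floor (453) lies above the market-clearing price, it is binding.
At P = 453: Qd = 1871 - 3·453 = 512 and Qs = 2·453 - 79 = 827.
Quantity traded falls to 512. At Q = 512 the demand price is (1871 - 512)/3 = 453 and the supply price is (79 + 512)/2 = 295.5.
Deadweight loss = ½ · (453 - 295.5) · (701 - 512) = ½ · 157.5 · 189 = 14883.75.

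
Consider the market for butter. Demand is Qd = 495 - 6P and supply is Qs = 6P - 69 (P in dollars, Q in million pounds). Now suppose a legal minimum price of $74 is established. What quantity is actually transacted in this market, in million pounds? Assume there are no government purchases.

Without the control the market clears where 495 - 6P = 6P - 69, i.e. P* = 47 and Q* = 213.
Since 74 > 47, the floor is binding.
At P = 74: Qd = 495 - 6·74 = 51 and Qs = 6·74 - 69 = 375.
The quantity actually transacted is the short side, demand: 51.

51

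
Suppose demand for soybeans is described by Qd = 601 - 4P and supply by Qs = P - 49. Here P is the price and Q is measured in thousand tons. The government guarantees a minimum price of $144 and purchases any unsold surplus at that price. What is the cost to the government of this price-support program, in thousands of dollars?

In a free market, 601 - 4P = P - 49 gives the equilibrium P* = 130, Q* = 81.
The floor of 144 is above the equilibrium price 130, so it binds.
At P = 144: Qd = 601 - 4·144 = 25 and Qs = 144 - 49 = 95.
Surplus = Qs - Qd = 70.
Government expenditure = surplus × support price = 70 × 144 = 10080.

10080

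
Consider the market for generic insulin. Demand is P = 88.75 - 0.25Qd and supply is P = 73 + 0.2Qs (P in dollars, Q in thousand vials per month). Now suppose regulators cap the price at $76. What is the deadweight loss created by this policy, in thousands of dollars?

Rearranging demand gives Qd = 355 - 4P; rearranging supply gives Qs = 5P - 365. Without the control the market clears where 355 - 4P = 5P - 365, i.e. P* = 80 and Q* = 35.
The ceiling of 76 is below the equilibrium price 80, so it binds.
At P = 76: Qd = 355 - 4·76 = 51 and Qs = 5·76 - 365 = 15.
Quantity traded falls to 15. At Q = 15 the demand price is (355 - 15)/4 = 85 and the supply price is (365 + 15)/5 = 76.
Deadweight loss = ½ · (85 - 76) · (35 - 15) = ½ · 9 · 20 = 90.

90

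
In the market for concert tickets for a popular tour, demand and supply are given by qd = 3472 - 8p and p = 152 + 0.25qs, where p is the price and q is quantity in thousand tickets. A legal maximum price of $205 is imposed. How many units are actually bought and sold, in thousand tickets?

Rearranging supply gives qs = 4p - 608. Setting quantity demanded equal to quantity supplied, 3472 - 8p = 4p - 608, gives p* = 340 and q* = 752.
Since 205 < 340, the ceiling is binding.
At p = 205: qd = 3472 - 8·205 = 1832 and qs = 4·205 - 608 = 212.
The quantity actually transacted is the short side, supply: 212.

212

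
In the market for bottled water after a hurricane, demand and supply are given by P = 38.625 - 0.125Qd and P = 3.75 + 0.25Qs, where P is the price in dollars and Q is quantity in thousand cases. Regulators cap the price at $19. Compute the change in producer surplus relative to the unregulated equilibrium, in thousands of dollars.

Rearranging demand gives Qd = 309 - 8P; rearranging supply gives Qs = 4P - 15. Without the control the market clears where 309 - 8P = 4P - 15, i.e. P* = 27 and Q* = 93.
Because the ceiling (19) lies below the market-clearing price, it is binding.
At P = 19: Qd = 309 - 8·19 = 157 and Qs = 4·19 - 15 = 61.
Producer surplus without the control is ½ · (27 - 3.75) · 93 = 1081.125.
With the ceiling, producers sell 61 units at 19, so PS = ½ · (19 - 3.75) · 61 = 465.125.
Change in producer surplus = 465.125 - 1081.125 = -616.

-616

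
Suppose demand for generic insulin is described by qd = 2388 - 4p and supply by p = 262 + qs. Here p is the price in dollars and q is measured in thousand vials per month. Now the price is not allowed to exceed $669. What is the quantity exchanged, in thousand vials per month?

268

Rearranging supply gives qs = p - 262. Equilibrium: 2388 - 4p = p - 262, so 2650 = 5p and p* = 530, q* = 268.
The ceiling of 669 is above the equilibrium price 530, so it is not binding; the market clears at p* = 530, q* = 268.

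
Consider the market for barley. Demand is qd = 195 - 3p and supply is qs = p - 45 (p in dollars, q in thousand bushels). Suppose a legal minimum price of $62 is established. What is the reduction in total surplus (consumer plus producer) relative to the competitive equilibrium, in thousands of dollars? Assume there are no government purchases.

24

Equilibrium: 195 - 3p = p - 45, so 240 = 4p and p* = 60, q* = 15.
Since 62 > 60, the floor is binding.
At p = 62: qd = 195 - 3·62 = 9 and qs = 62 - 45 = 17.
Quantity traded falls to 9. At q = 9 the demand price is (195 - 9)/3 = 62 and the supply price is 45 + 9 = 54.
Deadweight loss = ½ · (62 - 54) · (15 - 9) = ½ · 8 · 6 = 24.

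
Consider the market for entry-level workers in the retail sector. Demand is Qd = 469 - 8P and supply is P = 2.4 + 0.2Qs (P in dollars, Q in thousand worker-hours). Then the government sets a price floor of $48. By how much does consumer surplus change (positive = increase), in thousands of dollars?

Rearranging supply gives Qs = 5P - 12. In a free market, 469 - 8P = 5P - 12 gives the equilibrium P* = 37, Q* = 173.
Since 48 > 37, the floor is binding.
At P = 48: Qd = 469 - 8·48 = 85 and Qs = 5·48 - 12 = 228.
Consumer surplus without the control is ½ · (58.625 - 37) · 173 = 1870.5625.
With the floor, consumers buy 85 units at 48, so CS = ½ · (58.625 - 48) · 85 = 451.5625.
Change in consumer surplus = 451.5625 - 1870.5625 = -1419.

-1419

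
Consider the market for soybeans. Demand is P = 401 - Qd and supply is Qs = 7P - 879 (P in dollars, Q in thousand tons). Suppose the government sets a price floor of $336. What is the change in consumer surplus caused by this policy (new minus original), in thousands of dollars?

Rearranging demand gives Qd = 401 - P. Equilibrium: 401 - P = 7P - 879, so 1280 = 8P and P* = 160, Q* = 241.
Because the floor (336) lies above the market-clearing price, it is binding.
At P = 336: Qd = 401 - 336 = 65 and Qs = 7·336 - 879 = 1473.
Consumer surplus without the control is ½ · (401 - 160) · 241 = 29040.5.
With the floor, consumers buy 65 units at 336, so CS = ½ · (401 - 336) · 65 = 2112.5.
Change in consumer surplus = 2112.5 - 29040.5 = -26928.

-26928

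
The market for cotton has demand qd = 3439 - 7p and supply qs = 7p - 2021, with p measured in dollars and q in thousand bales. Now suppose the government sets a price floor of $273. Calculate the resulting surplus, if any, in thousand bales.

Setting quantity demanded equal to quantity supplied, 3439 - 7p = 7p - 2021, gives p* = 390 and q* = 709.
Since 273 is below p* = 390, the floor does not bind and the free-market outcome prevails.
Since the control does not bind, there is no surplus.

0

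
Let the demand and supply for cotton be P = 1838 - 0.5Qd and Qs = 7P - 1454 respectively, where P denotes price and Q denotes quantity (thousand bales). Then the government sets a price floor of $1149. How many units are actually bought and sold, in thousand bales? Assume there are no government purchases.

Rearranging demand gives Qd = 3676 - 2P. Setting quantity demanded equal to quantity supplied, 3676 - 2P = 7P - 1454, gives P* = 570 and Q* = 2536.
Because the floor (1149) lies above the market-clearing price, it is binding.
At P = 1149: Qd = 3676 - 2·1149 = 1378 and Qs = 7·1149 - 1454 = 6589.
The quantity actually transacted is the short side, demand: 1378.

1378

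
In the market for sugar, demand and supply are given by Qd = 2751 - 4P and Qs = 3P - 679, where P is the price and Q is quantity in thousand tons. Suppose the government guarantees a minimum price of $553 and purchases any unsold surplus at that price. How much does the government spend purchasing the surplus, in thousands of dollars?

243873

In a free market, 2751 - 4P = 3P - 679 gives the equilibrium P* = 490, Q* = 791.
Since 553 > 490, the floor is binding.
At P = 553: Qd = 2751 - 4·553 = 539 and Qs = 3·553 - 679 = 980.
Surplus = Qs - Qd = 441.
Government expenditure = surplus × support price = 441 × 553 = 243873.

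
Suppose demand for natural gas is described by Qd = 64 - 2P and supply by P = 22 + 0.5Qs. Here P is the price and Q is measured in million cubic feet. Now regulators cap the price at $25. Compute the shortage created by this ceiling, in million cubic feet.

8

Rearranging supply gives Qs = 2P - 44. In a free market, 64 - 2P = 2P - 44 gives the equilibrium P* = 27, Q* = 10.
Because the ceiling (25) lies below the market-clearing price, it is binding.
At P = 25: Qd = 64 - 2·25 = 14 and Qs = 2·25 - 44 = 6.
Shortage = Qd - Qs = 14 - 6 = 8.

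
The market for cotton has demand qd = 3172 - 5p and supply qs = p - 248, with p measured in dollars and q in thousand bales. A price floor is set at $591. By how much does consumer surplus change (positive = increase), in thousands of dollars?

-5659.5

Equilibrium: 3172 - 5p = p - 248, so 3420 = 6p and p* = 570, q* = 322.
Because the floor (591) lies above the market-clearing price, it is binding.
At p = 591: qd = 3172 - 5·591 = 217 and qs = 591 - 248 = 343.
Consumer surplus without the control is ½ · (634.4 - 570) · 322 = 10368.4.
With the floor, consumers buy 217 units at 591, so CS = ½ · (634.4 - 591) · 217 = 4708.9.
Change in consumer surplus = 4708.9 - 10368.4 = -5659.5.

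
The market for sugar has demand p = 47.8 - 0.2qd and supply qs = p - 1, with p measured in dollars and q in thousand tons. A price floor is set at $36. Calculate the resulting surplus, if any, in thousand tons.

0

Rearranging demand gives qd = 239 - 5p. Equilibrium: 239 - 5p = p - 1, so 240 = 6p and p* = 40, q* = 39.
The floor of 36 is below the equilibrium price 40, so it is not binding; the market clears at p* = 40, q* = 39.
Since the control does not bind, there is no surplus.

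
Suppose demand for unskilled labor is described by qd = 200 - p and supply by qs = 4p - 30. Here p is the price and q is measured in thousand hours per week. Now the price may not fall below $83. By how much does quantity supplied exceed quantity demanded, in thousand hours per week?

185

In a free market, 200 - p = 4p - 30 gives the equilibrium p* = 46, q* = 154.
The floor of 83 is above the equilibrium price 46, so it binds.
At p = 83: qd = 200 - 83 = 117 and qs = 4·83 - 30 = 302.
Surplus = qs - qd = 302 - 117 = 185.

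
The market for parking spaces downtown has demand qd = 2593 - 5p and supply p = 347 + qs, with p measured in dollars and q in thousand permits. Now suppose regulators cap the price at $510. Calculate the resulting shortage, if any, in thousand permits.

0

Rearranging supply gives qs = p - 347. Without the control the market clears where 2593 - 5p = p - 347, i.e. p* = 490 and q* = 143.
The ceiling of 510 is above the equilibrium price 490, so it is not binding; the market clears at p* = 490, q* = 143.
Since the control does not bind, there is no shortage.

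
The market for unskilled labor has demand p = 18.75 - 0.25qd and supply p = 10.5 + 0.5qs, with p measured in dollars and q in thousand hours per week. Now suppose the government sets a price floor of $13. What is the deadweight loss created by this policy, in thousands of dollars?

Rearranging demand gives qd = 75 - 4p; rearranging supply gives qs = 2p - 21. Equilibrium: 75 - 4p = 2p - 21, so 96 = 6p and p* = 16, q* = 11.
The floor of 13 is below the equilibrium price 16, so it is not binding; the market clears at p* = 16, q* = 11.
Since the control does not bind, no trades are prevented and deadweight loss is zero.

0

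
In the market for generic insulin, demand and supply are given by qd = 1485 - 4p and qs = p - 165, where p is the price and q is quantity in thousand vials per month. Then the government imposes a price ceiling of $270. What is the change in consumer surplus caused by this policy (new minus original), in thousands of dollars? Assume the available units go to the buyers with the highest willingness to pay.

5850

Equilibrium: 1485 - 4p = p - 165, so 1650 = 5p and p* = 330, q* = 165.
The ceiling of 270 is below the equilibrium price 330, so it binds.
At p = 270: qd = 1485 - 4·270 = 405 and qs = 270 - 165 = 105.
Consumer surplus without the control is ½ · (371.25 - 330) · 165 = 3403.125.
With the ceiling, 105 units are sold at 270 (assume they go to the highest-value buyers). The demand price at q = 105 is 345, so CS = ½ · [(371.25 - 270) + (345 - 270)] · 105 = 9253.125.
Change in consumer surplus = 9253.125 - 3403.125 = 5850.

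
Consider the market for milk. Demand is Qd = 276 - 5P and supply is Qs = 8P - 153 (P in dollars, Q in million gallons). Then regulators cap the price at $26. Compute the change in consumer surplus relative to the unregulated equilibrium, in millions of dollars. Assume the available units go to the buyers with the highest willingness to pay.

71.4

Without the control the market clears where 276 - 5P = 8P - 153, i.e. P* = 33 and Q* = 111.
Since 26 < 33, the ceiling is binding.
At P = 26: Qd = 276 - 5·26 = 146 and Qs = 8·26 - 153 = 55.
Consumer surplus without the control is ½ · (55.2 - 33) · 111 = 1232.1.
With the ceiling, 55 units are sold at 26 (assume they go to the highest-value buyers). The demand price at Q = 55 is 44.2, so CS = ½ · [(55.2 - 26) + (44.2 - 26)] · 55 = 1303.5.
Change in consumer surplus = 1303.5 - 1232.1 = 71.4.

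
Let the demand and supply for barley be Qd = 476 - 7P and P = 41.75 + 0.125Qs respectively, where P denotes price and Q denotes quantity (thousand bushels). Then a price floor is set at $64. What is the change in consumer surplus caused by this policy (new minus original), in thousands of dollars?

Rearranging supply gives Qs = 8P - 334. In a free market, 476 - 7P = 8P - 334 gives the equilibrium P* = 54, Q* = 98.
Because the floor (64) lies above the market-clearing price, it is binding.
At P = 64: Qd = 476 - 7·64 = 28 and Qs = 8·64 - 334 = 178.
Consumer surplus without the control is ½ · (68 - 54) · 98 = 686.
With the floor, consumers buy 28 units at 64, so CS = ½ · (68 - 64) · 28 = 56.
Change in consumer surplus = 56 - 686 = -630.

-630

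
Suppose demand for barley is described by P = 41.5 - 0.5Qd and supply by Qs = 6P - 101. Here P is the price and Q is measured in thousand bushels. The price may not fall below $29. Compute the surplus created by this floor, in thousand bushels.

48

Rearranging demand gives Qd = 83 - 2P. Without the control the market clears where 83 - 2P = 6P - 101, i.e. P* = 23 and Q* = 37.
The floor of 29 is above the equilibrium price 23, so it binds.
At P = 29: Qd = 83 - 2·29 = 25 and Qs = 6·29 - 101 = 73.
Surplus = Qs - Qd = 73 - 25 = 48.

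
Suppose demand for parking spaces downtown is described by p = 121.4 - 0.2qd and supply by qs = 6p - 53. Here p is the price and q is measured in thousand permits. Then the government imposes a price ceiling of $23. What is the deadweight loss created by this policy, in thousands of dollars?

Rearranging demand gives qd = 607 - 5p. Setting quantity demanded equal to quantity supplied, 607 - 5p = 6p - 53, gives p* = 60 and q* = 307.
The ceiling of 23 is below the equilibrium price 60, so it binds.
At p = 23: qd = 607 - 5·23 = 492 and qs = 6·23 - 53 = 85.
Quantity traded falls to 85. At q = 85 the demand price is (607 - 85)/5 = 104.4 and the supply price is (53 + 85)/6 = 23.
Deadweight loss = ½ · (104.4 - 23) · (307 - 85) = ½ · 81.4 · 222 = 9035.4.

9035.4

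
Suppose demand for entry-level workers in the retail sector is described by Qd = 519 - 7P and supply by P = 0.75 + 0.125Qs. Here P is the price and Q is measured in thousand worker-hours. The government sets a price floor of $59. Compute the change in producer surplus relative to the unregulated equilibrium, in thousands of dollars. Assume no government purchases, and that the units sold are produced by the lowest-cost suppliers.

Rearranging supply gives Qs = 8P - 6. Setting quantity demanded equal to quantity supplied, 519 - 7P = 8P - 6, gives P* = 35 and Q* = 274.
Because the floor (59) lies above the market-clearing price, it is binding.
At P = 59: Qd = 519 - 7·59 = 106 and Qs = 8·59 - 6 = 466.
Producer surplus without the control is ½ · (35 - 0.75) · 274 = 4692.25.
With the floor, 106 units are sold at 59. The supply price at Q = 106 is 14, so PS = ½ · [(59 - 0.75) + (59 - 14)] · 106 = 5472.25.
Change in producer surplus = 5472.25 - 4692.25 = 780.

780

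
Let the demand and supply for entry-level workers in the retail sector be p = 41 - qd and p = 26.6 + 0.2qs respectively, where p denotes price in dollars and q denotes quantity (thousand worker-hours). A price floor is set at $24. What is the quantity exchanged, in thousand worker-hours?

12

Rearranging demand gives qd = 41 - p; rearranging supply gives qs = 5p - 133. In a free market, 41 - p = 5p - 133 gives the equilibrium p* = 29, q* = 12.
The floor of 24 is below the equilibrium price 29, so it is not binding; the market clears at p* = 29, q* = 12.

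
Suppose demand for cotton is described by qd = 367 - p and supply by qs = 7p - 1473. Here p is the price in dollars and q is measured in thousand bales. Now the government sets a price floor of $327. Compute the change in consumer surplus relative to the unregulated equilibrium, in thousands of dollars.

-8584.5

Setting quantity demanded equal to quantity supplied, 367 - p = 7p - 1473, gives p* = 230 and q* = 137.
Since 327 > 230, the floor is binding.
At p = 327: qd = 367 - 327 = 40 and qs = 7·327 - 1473 = 816.
Consumer surplus without the control is ½ · (367 - 230) · 137 = 9384.5.
With the floor, consumers buy 40 units at 327, so CS = ½ · (367 - 327) · 40 = 800.
Change in consumer surplus = 800 - 9384.5 = -8584.5.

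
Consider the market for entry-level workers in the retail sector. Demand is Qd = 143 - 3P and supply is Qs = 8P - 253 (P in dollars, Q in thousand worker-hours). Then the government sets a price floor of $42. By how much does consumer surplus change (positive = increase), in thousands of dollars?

-156

Equilibrium: 143 - 3P = 8P - 253, so 396 = 11P and P* = 36, Q* = 35.
The floor of 42 is above the equilibrium price 36, so it binds.
At P = 42: Qd = 143 - 3·42 = 17 and Qs = 8·42 - 253 = 83.
Consumer surplus without the control is ½ · (143/3 - 36) · 35 = 1225/6.
With the floor, consumers buy 17 units at 42, so CS = ½ · (143/3 - 42) · 17 = 289/6.
Change in consumer surplus = 289/6 - 1225/6 = -156.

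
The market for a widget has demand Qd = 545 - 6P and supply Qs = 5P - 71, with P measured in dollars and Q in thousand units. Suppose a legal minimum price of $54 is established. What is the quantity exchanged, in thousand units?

209

Without the control the market clears where 545 - 6P = 5P - 71, i.e. P* = 56 and Q* = 209.
The floor of 54 is below the equilibrium price 56, so it is not binding; the market clears at P* = 56, Q* = 209.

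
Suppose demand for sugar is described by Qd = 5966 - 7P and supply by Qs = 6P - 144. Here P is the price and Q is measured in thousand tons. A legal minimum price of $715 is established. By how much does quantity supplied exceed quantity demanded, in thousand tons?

3185

Equilibrium: 5966 - 7P = 6P - 144, so 6110 = 13P and P* = 470, Q* = 2676.
Since 715 > 470, the floor is binding.
At P = 715: Qd = 5966 - 7·715 = 961 and Qs = 6·715 - 144 = 4146.
Surplus = Qs - Qd = 4146 - 961 = 3185.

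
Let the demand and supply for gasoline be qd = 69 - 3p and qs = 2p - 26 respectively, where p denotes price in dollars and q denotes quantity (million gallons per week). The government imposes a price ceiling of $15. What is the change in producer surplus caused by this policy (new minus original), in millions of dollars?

-32

In a free market, 69 - 3p = 2p - 26 gives the equilibrium p* = 19, q* = 12.
Because the ceiling (15) lies below the market-clearing price, it is binding.
At p = 15: qd = 69 - 3·15 = 24 and qs = 2·15 - 26 = 4.
Producer surplus without the control is ½ · (19 - 13) · 12 = 36.
With the ceiling, producers sell 4 units at 15, so PS = ½ · (15 - 13) · 4 = 4.
Change in producer surplus = 4 - 36 = -32.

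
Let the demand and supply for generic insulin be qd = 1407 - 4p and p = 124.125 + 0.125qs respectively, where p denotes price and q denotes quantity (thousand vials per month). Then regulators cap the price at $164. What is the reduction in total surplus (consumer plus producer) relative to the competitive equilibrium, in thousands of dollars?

Rearranging supply gives qs = 8p - 993. Without the control the market clears where 1407 - 4p = 8p - 993, i.e. p* = 200 and q* = 607.
Because the ceiling (164) lies below the market-clearing price, it is binding.
At p = 164: qd = 1407 - 4·164 = 751 and qs = 8·164 - 993 = 319.
Quantity traded falls to 319. At q = 319 the demand price is (1407 - 319)/4 = 272 and the supply price is (993 + 319)/8 = 164.
Deadweight loss = ½ · (272 - 164) · (607 - 319) = ½ · 108 · 288 = 15552.

15552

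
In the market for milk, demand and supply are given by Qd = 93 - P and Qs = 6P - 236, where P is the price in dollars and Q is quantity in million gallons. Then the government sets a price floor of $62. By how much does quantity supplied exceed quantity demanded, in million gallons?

Setting quantity demanded equal to quantity supplied, 93 - P = 6P - 236, gives P* = 47 and Q* = 46.
Because the floor (62) lies above the market-clearing price, it is binding.
At P = 62: Qd = 93 - 62 = 31 and Qs = 6·62 - 236 = 136.
Surplus = Qs - Qd = 136 - 31 = 105.

105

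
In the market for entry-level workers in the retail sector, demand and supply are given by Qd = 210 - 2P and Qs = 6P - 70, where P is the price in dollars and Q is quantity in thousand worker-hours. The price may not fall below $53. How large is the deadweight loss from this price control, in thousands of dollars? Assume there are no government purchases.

432

Without the control the market clears where 210 - 2P = 6P - 70, i.e. P* = 35 and Q* = 140.
The floor of 53 is above the equilibrium price 35, so it binds.
At P = 53: Qd = 210 - 2·53 = 104 and Qs = 6·53 - 70 = 248.
Quantity traded falls to 104. At Q = 104 the demand price is (210 - 104)/2 = 53 and the supply price is (70 + 104)/6 = 29.
Deadweight loss = ½ · (53 - 29) · (140 - 104) = ½ · 24 · 36 = 432.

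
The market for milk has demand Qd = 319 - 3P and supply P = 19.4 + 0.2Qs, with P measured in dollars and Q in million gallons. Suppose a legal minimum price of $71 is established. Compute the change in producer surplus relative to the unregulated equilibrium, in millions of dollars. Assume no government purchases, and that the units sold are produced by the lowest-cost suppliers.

Rearranging supply gives Qs = 5P - 97. Equilibrium: 319 - 3P = 5P - 97, so 416 = 8P and P* = 52, Q* = 163.
The floor of 71 is above the equilibrium price 52, so it binds.
At P = 71: Qd = 319 - 3·71 = 106 and Qs = 5·71 - 97 = 258.
Producer surplus without the control is ½ · (52 - 19.4) · 163 = 2656.9.
With the floor, 106 units are sold at 71. The supply price at Q = 106 is 40.6, so PS = ½ · [(71 - 19.4) + (71 - 40.6)] · 106 = 4346.
Change in producer surplus = 4346 - 2656.9 = 1689.1.

1689.1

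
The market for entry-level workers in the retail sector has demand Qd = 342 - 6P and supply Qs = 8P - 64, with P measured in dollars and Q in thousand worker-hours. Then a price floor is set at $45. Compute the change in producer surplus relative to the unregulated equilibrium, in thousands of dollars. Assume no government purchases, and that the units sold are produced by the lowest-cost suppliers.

Setting quantity demanded equal to quantity supplied, 342 - 6P = 8P - 64, gives P* = 29 and Q* = 168.
Because the floor (45) lies above the market-clearing price, it is binding.
At P = 45: Qd = 342 - 6·45 = 72 and Qs = 8·45 - 64 = 296.
Producer surplus without the control is ½ · (29 - 8) · 168 = 1764.
With the floor, 72 units are sold at 45. The supply price at Q = 72 is 17, so PS = ½ · [(45 - 8) + (45 - 17)] · 72 = 2340.
Change in producer surplus = 2340 - 1764 = 576.

576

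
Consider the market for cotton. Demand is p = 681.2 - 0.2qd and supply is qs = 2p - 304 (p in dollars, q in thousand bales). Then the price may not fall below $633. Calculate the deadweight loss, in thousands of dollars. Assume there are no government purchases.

92828.75

Rearranging demand gives qd = 3406 - 5p. Setting quantity demanded equal to quantity supplied, 3406 - 5p = 2p - 304, gives p* = 530 and q* = 756.
The floor of 633 is above the equilibrium price 530, so it binds.
At p = 633: qd = 3406 - 5·633 = 241 and qs = 2·633 - 304 = 962.
Quantity traded falls to 241. At q = 241 the demand price is (3406 - 241)/5 = 633 and the supply price is (304 + 241)/2 = 272.5.
Deadweight loss = ½ · (633 - 272.5) · (756 - 241) = ½ · 360.5 · 515 = 92828.75.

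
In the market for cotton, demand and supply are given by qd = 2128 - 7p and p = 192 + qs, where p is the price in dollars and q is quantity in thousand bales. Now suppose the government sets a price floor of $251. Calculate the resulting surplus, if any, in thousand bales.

Rearranging supply gives qs = p - 192. In a free market, 2128 - 7p = p - 192 gives the equilibrium p* = 290, q* = 98.
Since 251 is below p* = 290, the floor does not bind and the free-market outcome prevails.
Since the control does not bind, there is no surplus.

0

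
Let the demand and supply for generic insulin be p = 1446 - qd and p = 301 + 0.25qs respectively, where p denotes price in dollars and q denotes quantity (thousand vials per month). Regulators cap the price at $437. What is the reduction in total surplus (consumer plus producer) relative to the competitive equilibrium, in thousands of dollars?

86490

Rearranging demand gives qd = 1446 - p; rearranging supply gives qs = 4p - 1204. In a free market, 1446 - p = 4p - 1204 gives the equilibrium p* = 530, q* = 916.
The ceiling of 437 is below the equilibrium price 530, so it binds.
At p = 437: qd = 1446 - 437 = 1009 and qs = 4·437 - 1204 = 544.
Quantity traded falls to 544. At q = 544 the demand price is 1446 - 544 = 902 and the supply price is (1204 + 544)/4 = 437.
Deadweight loss = ½ · (902 - 437) · (916 - 544) = ½ · 465 · 372 = 86490.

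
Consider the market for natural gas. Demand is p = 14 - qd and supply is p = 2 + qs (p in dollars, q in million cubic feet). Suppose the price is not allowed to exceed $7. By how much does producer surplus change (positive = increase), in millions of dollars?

-5.5

Rearranging demand gives qd = 14 - p; rearranging supply gives qs = p - 2. Without the control the market clears where 14 - p = p - 2, i.e. p* = 8 and q* = 6.
Since 7 < 8, the ceiling is binding.
At p = 7: qd = 14 - 7 = 7 and qs = 7 - 2 = 5.
Producer surplus without the control is ½ · (8 - 2) · 6 = 18.
With the ceiling, producers sell 5 units at 7, so PS = ½ · (7 - 2) · 5 = 12.5.
Change in producer surplus = 12.5 - 18 = -5.5.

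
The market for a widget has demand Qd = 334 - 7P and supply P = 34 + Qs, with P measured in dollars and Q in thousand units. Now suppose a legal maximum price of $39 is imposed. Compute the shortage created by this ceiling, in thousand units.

56

Rearranging supply gives Qs = P - 34. Equilibrium: 334 - 7P = P - 34, so 368 = 8P and P* = 46, Q* = 12.
Since 39 < 46, the ceiling is binding.
At P = 39: Qd = 334 - 7·39 = 61 and Qs = 39 - 34 = 5.
Shortage = Qd - Qs = 61 - 5 = 56.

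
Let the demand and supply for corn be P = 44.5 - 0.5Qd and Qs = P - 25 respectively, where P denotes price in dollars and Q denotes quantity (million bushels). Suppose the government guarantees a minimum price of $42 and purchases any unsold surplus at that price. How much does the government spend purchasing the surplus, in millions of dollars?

504

Rearranging demand gives Qd = 89 - 2P. In a free market, 89 - 2P = P - 25 gives the equilibrium P* = 38, Q* = 13.
Since 42 > 38, the floor is binding.
At P = 42: Qd = 89 - 2·42 = 5 and Qs = 42 - 25 = 17.
Surplus = Qs - Qd = 12.
Government expenditure = surplus × support price = 12 × 42 = 504.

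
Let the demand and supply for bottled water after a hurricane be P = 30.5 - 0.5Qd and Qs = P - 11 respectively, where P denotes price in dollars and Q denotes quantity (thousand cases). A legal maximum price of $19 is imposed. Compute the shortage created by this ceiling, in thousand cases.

Rearranging demand gives Qd = 61 - 2P. Equilibrium: 61 - 2P = P - 11, so 72 = 3P and P* = 24, Q* = 13.
The ceiling of 19 is below the equilibrium price 24, so it binds.
At P = 19: Qd = 61 - 2·19 = 23 and Qs = 19 - 11 = 8.
Shortage = Qd - Qs = 23 - 8 = 15.

15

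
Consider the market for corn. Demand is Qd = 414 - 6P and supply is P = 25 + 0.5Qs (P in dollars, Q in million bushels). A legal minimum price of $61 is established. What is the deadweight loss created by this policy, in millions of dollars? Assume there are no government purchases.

108

Rearranging supply gives Qs = 2P - 50. Equilibrium: 414 - 6P = 2P - 50, so 464 = 8P and P* = 58, Q* = 66.
Since 61 > 58, the floor is binding.
At P = 61: Qd = 414 - 6·61 = 48 and Qs = 2·61 - 50 = 72.
Quantity traded falls to 48. At Q = 48 the demand price is (414 - 48)/6 = 61 and the supply price is (50 + 48)/2 = 49.
Deadweight loss = ½ · (61 - 49) · (66 - 48) = ½ · 12 · 18 = 108.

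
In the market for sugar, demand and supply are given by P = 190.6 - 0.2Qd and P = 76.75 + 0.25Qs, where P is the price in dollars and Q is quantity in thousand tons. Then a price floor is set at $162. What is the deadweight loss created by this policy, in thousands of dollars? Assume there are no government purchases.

2722.5

Rearranging demand gives Qd = 953 - 5P; rearranging supply gives Qs = 4P - 307. Equilibrium: 953 - 5P = 4P - 307, so 1260 = 9P and P* = 140, Q* = 253.
Because the floor (162) lies above the market-clearing price, it is binding.
At P = 162: Qd = 953 - 5·162 = 143 and Qs = 4·162 - 307 = 341.
Quantity traded falls to 143. At Q = 143 the demand price is (953 - 143)/5 = 162 and the supply price is (307 + 143)/4 = 112.5.
Deadweight loss = ½ · (162 - 112.5) · (253 - 143) = ½ · 49.5 · 110 = 2722.5.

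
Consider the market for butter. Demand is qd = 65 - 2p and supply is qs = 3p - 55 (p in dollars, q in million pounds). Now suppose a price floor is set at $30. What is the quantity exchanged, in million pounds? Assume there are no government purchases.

5

In a free market, 65 - 2p = 3p - 55 gives the equilibrium p* = 24, q* = 17.
The floor of 30 is above the equilibrium price 24, so it binds.
At p = 30: qd = 65 - 2·30 = 5 and qs = 3·30 - 55 = 35.
The quantity actually transacted is the short side, demand: 5.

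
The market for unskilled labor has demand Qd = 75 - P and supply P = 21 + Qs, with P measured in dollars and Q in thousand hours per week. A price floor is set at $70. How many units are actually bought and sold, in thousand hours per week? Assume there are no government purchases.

5

Rearranging supply gives Qs = P - 21. In a free market, 75 - P = P - 21 gives the equilibrium P* = 48, Q* = 27.
The floor of 70 is above the equilibrium price 48, so it binds.
At P = 70: Qd = 75 - 70 = 5 and Qs = 70 - 21 = 49.
The quantity actually transacted is the short side, demand: 5.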